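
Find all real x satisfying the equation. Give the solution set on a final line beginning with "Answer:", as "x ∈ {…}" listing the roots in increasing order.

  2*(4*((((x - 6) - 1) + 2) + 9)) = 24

Step 1. [2*(4*((((x - 6) - 1) + 2) + 9)) = 24] 2 out front; divide by 2, so div: 4*((((x - 6) - 1) + 2) + 9) = 12.
Step 2. [4*((((x - 6) - 1) + 2) + 9) = 12] leading coefficient 4: divide by 4. So div: (((x - 6) - 1) + 2) + 9 = 3.
Step 3. [(((x - 6) - 1) + 2) + 9 = 3] the outer +9 inverts by subtracting 9 ⇒ sub: ((x - 6) - 1) + 2 = -6.
Step 4. [((x - 6) - 1) + 2 = -6] peel the +2: subtract 2 from each side. So sub: (x - 6) - 1 = -8.
Step 5. [(x - 6) - 1 = -8] peel the -1: add 1 from each side ⇒ sub: x - 6 = -7.
Step 6. [x - 6 = -7] peel the -6: add 6 from each side, so sub: x = -1.

Answer: x ∈ {-1}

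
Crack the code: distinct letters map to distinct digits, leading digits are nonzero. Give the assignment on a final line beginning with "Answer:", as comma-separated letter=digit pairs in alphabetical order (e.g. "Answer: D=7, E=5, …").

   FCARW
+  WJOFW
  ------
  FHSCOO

Step 1. [F] the sum has 6 digits but both addends have 5; that extra leading digit F is the final carry, namely 1 ⇒ F=1.
Step 2. [col 1: W + W ≡ O (mod 10)] several values work for O in column 1 (W + W ≡ O (mod 10), carry-in 0); try O=6 ⇒ O=6.
Step 3. [col 1: W + W ≡ O (mod 10)] several values work for W in column 1 (W + W ≡ O (mod 10), carry-in 0); try W=8, so W=8.
Step 4. [col 2: R + F ≡ O (mod 10)] column 2 reads R+F+carry(1)=O with F=1, O=6; with digits 1,6,8 already taken and all letters distinct, the only value for R is 4 ⇒ R=4.
Step 5. [col 3: A + O ≡ C (mod 10)] column 3 (A + O ≡ C (mod 10), carry-in 0) doesn't pin C yet; pick C=5 and continue, so C=5.
Step 6. [col 3: A + O ≡ C (mod 10)] column 3 reads A+O+carry(0)=C with O=6, C=5; with digits 1,4,5,6,8 already taken and all letters distinct, the only value for A is 9 ⇒ A=9.
Step 7. [col 4: C + J ≡ S (mod 10)] column 4: given C=5, carry-in 1, and digits 1,4,5,6,8,9 already taken and all letters distinct, C+J≡S (mod 10) forces J=7 ⇒ J=7.
Step 8. [col 4: C + J ≡ S (mod 10)] column 4 reads C+J+carry(1)=S with C=5, J=7; with digits 1,4,5,6,7,8,9 already taken and all letters distinct, the only value for S is 3. So S=3.
Step 9. [col 5: F + W ≡ H (mod 10)] column 5 reads F+W+carry(1)=H with F=1, W=8; with digits 1,3,4,5,6,7,8,9 already taken and all letters distinct, the only value for H is 0, so H=0.

Answer: A=9, C=5, F=1, H=0, J=7, O=6, R=4, S=3, W=8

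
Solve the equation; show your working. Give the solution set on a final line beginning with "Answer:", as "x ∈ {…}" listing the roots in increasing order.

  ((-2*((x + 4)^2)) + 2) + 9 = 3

Step 1. [((-2*((x + 4)^2)) + 2) + 9 = 3] +9 is outermost — subtract 9 both sides. So sub: (-2*((x + 4)^2)) + 2 = -6.
Step 2. [(-2*((x + 4)^2)) + 2 = -6] common factor -2 (LHS and -6) — divide through ⇒ factor: ((x + 4)^2) - 1 = 3.
Step 3. [((x + 4)^2) - 1 = 3] add 1: x sits inside (… - 1), so sub: (x + 4)^2 = 4.
Step 4. [(x + 4)^2 = 4] 4 ≥ 0, LHS is (·)² — take ±√, so sqrt: x + 4 = 2 or -2.
Step 5. [x + 4 = 2 or -2] +4 is outermost — subtract 4 both sides, so sub: x = -2 or -6.

Answer: x ∈ {-6, -2}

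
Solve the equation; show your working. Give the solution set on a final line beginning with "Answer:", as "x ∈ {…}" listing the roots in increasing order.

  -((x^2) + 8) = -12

Step 1. [-((x^2) + 8) = -12] leading − — multiply by −1. So neg: (x^2) + 8 = 12.
Step 2. [(x^2) + 8 = 12] peel the +8: subtract 8 from each side, so sub: x^2 = 4.
Step 3. [x^2 = 4] √ both sides: 4 ≥ 0 gives two branches. So sqrt: x = 2 or -2.

Answer: x ∈ {-2, 2}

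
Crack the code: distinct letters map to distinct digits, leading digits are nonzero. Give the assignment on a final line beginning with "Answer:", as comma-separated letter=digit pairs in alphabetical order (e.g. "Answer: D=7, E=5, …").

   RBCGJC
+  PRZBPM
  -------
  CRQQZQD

Step 1. [col 1: C + M ≡ D (mod 10)] M=6 is one option consistent with column 1 (C + M ≡ D (mod 10), carry-in 0) — take it, so M=6.
Step 2. [col 1: C + M ≡ D (mod 10)] no forcing yet in column 1 (carry-in 0); C=1 is free and consistent — try it ⇒ C=1.
Step 3. [col 1: C + M ≡ D (mod 10)] column 1 reads C+M+carry(0)=D with C=1, M=6; with digits 1,6 already taken and all letters distinct, the only value for D is 7, so D=7.
Step 4. [col 2: J + P ≡ Q (mod 10)] Q=2 is one option consistent with column 2 (J + P ≡ Q (mod 10), carry-in 0) — take it. So Q=2.
Step 5. [col 2: J + P ≡ Q (mod 10)] column 2 (J + P ≡ Q (mod 10), carry-in 0) doesn't pin J yet; pick J=3 and continue, so J=3.
Step 6. [col 2: J + P ≡ Q (mod 10)] from column 2 (J=3, Q=2, carry-in 0, digits 1,2,3,6,7 already taken and all letters distinct): P must equal 9, so P=9.
Step 7. [col 3: G + B ≡ Z (mod 10)] Z=0 is one option consistent with column 3 (G + B ≡ Z (mod 10), carry-in 1) — take it ⇒ Z=0.
Step 8. [col 3: G + B ≡ Z (mod 10)] column 3 (G + B ≡ Z (mod 10), carry-in 1) doesn't pin G yet; pick G=5 and continue ⇒ G=5.
Step 9. [col 3: G + B ≡ Z (mod 10)] from column 3 (G=5, Z=0, carry-in 1, digits 0,1,2,3,5,6,7,9 already taken and all letters distinct): B must equal 4. So B=4.
Step 10. [col 5: B + R ≡ Q (mod 10)] from column 5 (B=4, Q=2, carry-in 0, digits 0,1,2,3,4,5,6,7,9 already taken and all letters distinct): R must equal 8, so R=8.

Answer: B=4, C=1, D=7, G=5, J=3, M=6, P=9, Q=2, R=8, Z=0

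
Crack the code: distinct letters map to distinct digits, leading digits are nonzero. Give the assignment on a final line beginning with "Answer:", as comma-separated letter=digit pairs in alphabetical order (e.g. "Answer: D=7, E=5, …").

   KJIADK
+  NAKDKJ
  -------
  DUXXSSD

Step 1. [col 1: K + J ≡ D (mod 10)] J=4 is one option consistent with column 1 (K + J ≡ D (mod 10), carry-in 0) — take it ⇒ J=4.
Step 2. [col 1: K + J ≡ D (mod 10)] no forcing yet in column 1 (carry-in 0); D=1 is free and consistent — try it. So D=1.
Step 3. [col 1: K + J ≡ D (mod 10)] from column 1 (J=4, D=1, carry-in 0, digits 1,4 already taken and all letters distinct): K must equal 7. So K=7.
Step 4. [col 2: D + K ≡ S (mod 10)] column 2 reads D+K+carry(1)=S with D=1, K=7; with digits 1,4,7 already taken and all letters distinct, the only value for S is 9. So S=9.
Step 5. [col 3: A + D ≡ S (mod 10)] column 3 reads A+D+carry(0)=S with D=1, S=9; with digits 1,4,7,9 already taken and all letters distinct, the only value for A is 8. So A=8.
Step 6. [col 4: I + K ≡ X (mod 10)] no forcing yet in column 4 (carry-in 0); X=3 is free and consistent — try it. So X=3.
Step 7. [col 4: I + K ≡ X (mod 10)] in column 4 we have I+K≡X with carry-in 0; given K=7, X=3 and digits 1,3,4,7,8,9 already taken and all letters distinct, that pins I to 6. So I=6.
Step 8. [col 6: K + N ≡ U (mod 10)] column 6: given K=7, carry-in 1, and digits 1,3,4,6,7,8,9 already taken and all letters distinct, K+N≡U (mod 10) forces N=2 ⇒ N=2.
Step 9. [col 6: K + N ≡ U (mod 10)] from column 6 (K=7, N=2, carry-in 1, digits 1,2,3,4,6,7,8,9 already taken and all letters distinct): U must equal 0, so U=0.

Answer: A=8, D=1, I=6, J=4, K=7, N=2, S=9, U=0, X=3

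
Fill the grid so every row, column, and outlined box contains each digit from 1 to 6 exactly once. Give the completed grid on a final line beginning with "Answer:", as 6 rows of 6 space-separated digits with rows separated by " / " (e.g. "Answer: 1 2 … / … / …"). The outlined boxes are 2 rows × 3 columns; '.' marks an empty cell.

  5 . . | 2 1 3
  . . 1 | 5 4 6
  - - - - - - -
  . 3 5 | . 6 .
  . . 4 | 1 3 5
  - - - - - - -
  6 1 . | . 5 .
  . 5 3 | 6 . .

Step 1. [r4c1∈{2}] r4c1 has the single candidate 2 ⇒ r4c1=2.
Step 2. [r3c6∈{2,4}] r3c6 is the only open cell in row 3 admitting 2 ⇒ r3c6=2.
Step 3. [r5c6∈{4}] r5c6 has the single candidate 4 ⇒ r5c6=4.
Step 4. [r4c2∈{6}] only 6 remains possible at r4c2, so r4c2=6.
Step 5. [r5c4∈{3}] only 3 remains possible at r5c4, so r5c4=3.
Step 6. [r3c4∈{4}] r3c4's peers cover all but 4, so r3c4=4.
Step 7. [r5c3∈{2}] r5c3 has the single candidate 2, so r5c3=2.
Step 8. [r1c2∈{4}] r1c2's peers cover all but 4, so r1c2=4.
Step 9. [r2c1∈{3}] nothing but 3 survives at r2c1. So r2c1=3.
Step 10. [r6c6∈{1}] r6c6's peers cover all but 1 ⇒ r6c6=1.
Step 11. [r3c1∈{1}] r3c1's peers cover all but 1, so r3c1=1.
Step 12. [r1c3∈{6}] r1c3 has the single candidate 6, so r1c3=6.
Step 13. [r6c1∈{4}] r6c1 has the single candidate 4 ⇒ r6c1=4.
Step 14. [r6c5∈{2}] nothing but 2 survives at r6c5. So r6c5=2.
Step 15. [r2c2∈{2}] r2c2 is down to just 2. So r2c2=2.

Answer: 5 4 6 2 1 3 / 3 2 1 5 4 6 / 1 3 5 4 6 2 / 2 6 4 1 3 5 / 6 1 2 3 5 4 / 4 5 3 6 2 1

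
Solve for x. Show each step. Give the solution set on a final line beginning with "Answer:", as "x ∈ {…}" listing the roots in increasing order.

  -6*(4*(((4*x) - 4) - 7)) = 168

Step 1. [-6*(4*(((4*x) - 4) - 7)) = 168] -6·(inner) — divide through by -6, so div: 4*(((4*x) - 4) - 7) = -28.
Step 2. [4*(((4*x) - 4) - 7) = -28] leading coefficient 4: divide by 4. So div: ((4*x) - 4) - 7 = -7.
Step 3. [((4*x) - 4) - 7 = -7] the outer -7 inverts by adding 7. So sub: (4*x) - 4 = 0.
Step 4. [(4*x) - 4 = 0] 4 comes off first (add 4). So sub: 4*x = 4.
Step 5. [4*x = 4] divide by the outer 4. So div: x = 1.

Answer: x ∈ {1}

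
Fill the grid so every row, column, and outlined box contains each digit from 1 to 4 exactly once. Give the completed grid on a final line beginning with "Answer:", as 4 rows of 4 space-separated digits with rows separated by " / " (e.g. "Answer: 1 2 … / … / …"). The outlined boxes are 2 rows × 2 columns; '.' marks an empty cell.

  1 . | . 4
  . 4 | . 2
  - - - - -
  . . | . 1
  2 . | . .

Step 1. [r3c2∈{3}] r3c2 has the single candidate 3, so r3c2=3.
Step 2. [r1c3∈{3}] only 3 remains possible at r1c3, so r1c3=3.
Step 3. [r4c3∈{4}] only 4 remains possible at r4c3, so r4c3=4.
Step 4. [r4c4∈{3}] r4c4 has the single candidate 3. So r4c4=3.
Step 5. [r2c3∈{1}] r2c3 has the single candidate 1 ⇒ r2c3=1.
Step 6. [r4c2∈{1}] nothing but 1 survives at r4c2. So r4c2=1.
Step 7. [r1c2∈{2}] only 2 remains possible at r1c2 ⇒ r1c2=2.
Step 8. [r2c1∈{3}] r2c1 has the single candidate 3 ⇒ r2c1=3.
Step 9. [r3c1∈{4}] only 4 remains possible at r3c1. So r3c1=4.
Step 10. [r3c3∈{2}] nothing but 2 survives at r3c3, so r3c3=2.

Answer: 1 2 3 4 / 3 4 1 2 / 4 3 2 1 / 2 1 4 3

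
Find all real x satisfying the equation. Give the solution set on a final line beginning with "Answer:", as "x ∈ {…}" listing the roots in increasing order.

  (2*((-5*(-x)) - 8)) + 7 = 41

Step 1. [(2*((-5*(-x)) - 8)) + 7 = 41] subtract 7: x sits inside (… + 7). So sub: 2*((-5*(-x)) - 8) = 34.
Step 2. [2*((-5*(-x)) - 8) = 34] 2·(inner) — divide through by 2, so div: (-5*(-x)) - 8 = 17.
Step 3. [(-5*(-x)) - 8 = 17] 8 comes off first (add 8) ⇒ sub: -5*(-x) = 25.
Step 4. [-5*(-x) = 25] divide by the outer -5 ⇒ div: -x = -5.
Step 5. [-x = -5] LHS negated; negate both sides ⇒ neg: x = 5.

Answer: x ∈ {5}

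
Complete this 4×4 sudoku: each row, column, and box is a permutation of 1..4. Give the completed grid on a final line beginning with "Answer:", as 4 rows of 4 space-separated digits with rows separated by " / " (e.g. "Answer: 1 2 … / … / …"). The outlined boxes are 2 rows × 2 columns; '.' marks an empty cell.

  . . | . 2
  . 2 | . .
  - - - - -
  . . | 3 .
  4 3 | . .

Step 1. [r4c4∈{1}] r4c4 is down to just 1, so r4c4=1.
Step 2. [r3c2∈{1}] nothing but 1 survives at r3c2, so r3c2=1.
Step 3. [r2c4∈{3,4}] 3 has one home in col 4: r2c4 ⇒ r2c4=3.
Step 4. [r2c3∈{1,4}] across row 2, 4 lands solely at r2c3, so r2c3=4.
Step 5. [r2c1∈{1}] r2c1 has the single candidate 1 ⇒ r2c1=1.
Step 6. [r3c4∈{4}] r3c4 has the single candidate 4, so r3c4=4.
Step 7. [r1c1∈{3}] nothing but 3 survives at r1c1 ⇒ r1c1=3.
Step 8. [r4c3∈{2}] only 2 remains possible at r4c3, so r4c3=2.
Step 9. [r1c3∈{1}] only 1 remains possible at r1c3 ⇒ r1c3=1.
Step 10. [r3c1∈{2}] nothing but 2 survives at r3c1, so r3c1=2.
Step 11. [r1c2∈{4}] r1c2 is down to just 4, so r1c2=4.

Answer: 3 4 1 2 / 1 2 4 3 / 2 1 3 4 / 4 3 2 1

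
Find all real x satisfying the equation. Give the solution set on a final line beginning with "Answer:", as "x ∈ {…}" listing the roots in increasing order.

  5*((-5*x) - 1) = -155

Step 1. [5*((-5*x) - 1) = -155] LHS = 5·(…); ÷5 both sides ⇒ div: (-5*x) - 1 = -31.
Step 2. [(-5*x) - 1 = -31] -1 is outermost — add 1 both sides, so sub: -5*x = -30.
Step 3. [-5*x = -30] -5 out front; divide by -5, so div: x = 6.

Answer: x ∈ {6}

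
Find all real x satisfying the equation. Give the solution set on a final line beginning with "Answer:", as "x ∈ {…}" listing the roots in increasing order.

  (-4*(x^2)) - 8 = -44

Step 1. [(-4*(x^2)) - 8 = -44] common factor -4 (LHS and -44) — divide through. So factor: (x^2) + 2 = 11.
Step 2. [(x^2) + 2 = 11] subtract 2: x sits inside (… + 2). So sub: x^2 = 9.
Step 3. [x^2 = 9] LHS squared, RHS 9 ≥ 0: apply √ (±). So sqrt: x = 3 or -3.

Answer: x ∈ {-3, 3}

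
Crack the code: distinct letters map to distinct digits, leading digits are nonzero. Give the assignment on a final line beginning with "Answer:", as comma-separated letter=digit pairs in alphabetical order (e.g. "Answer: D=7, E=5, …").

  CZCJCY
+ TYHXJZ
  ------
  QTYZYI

Step 1. [col 1: Y + Z ≡ I (mod 10)] several values work for I in column 1 (Y + Z ≡ I (mod 10), carry-in 0); try I=0 ⇒ I=0.
Step 2. [col 1: Y + Z ≡ I (mod 10)] Z=8 is one option consistent with column 1 (Y + Z ≡ I (mod 10), carry-in 0) — take it. So Z=8.
Step 3. [col 1: Y + Z ≡ I (mod 10)] column 1 reads Y+Z+carry(0)=I with Z=8, I=0; with digits 0,8 already taken and all letters distinct, the only value for Y is 2 ⇒ Y=2.
Step 4. [col 2: C + J ≡ Y (mod 10)] C=7 is one option consistent with column 2 (C + J ≡ Y (mod 10), carry-in 1) — take it. So C=7.
Step 5. [col 2: C + J ≡ Y (mod 10)] column 2 reads C+J+carry(1)=Y with C=7, Y=2; with digits 0,2,7,8 already taken and all letters distinct, the only value for J is 4. So J=4.
Step 6. [col 3: J + X ≡ Z (mod 10)] in column 3 we have J+X≡Z with carry-in 1; given J=4, Z=8 and digits 0,2,4,7,8 already taken and all letters distinct, that pins X to 3. So X=3.
Step 7. [col 4: C + H ≡ Y (mod 10)] column 4 reads C+H+carry(0)=Y with C=7, Y=2; with digits 0,2,3,4,7,8 already taken and all letters distinct, the only value for H is 5. So H=5.
Step 8. [col 5: Z + Y ≡ T (mod 10)] column 5: given Z=8, Y=2, carry-in 1, and digits 0,2,3,4,5,7,8 already taken and all letters distinct, Z+Y≡T (mod 10) forces T=1. So T=1.
Step 9. [col 6: C + T ≡ Q (mod 10)] column 6: given C=7, T=1, carry-in 1, and digits 0,1,2,3,4,5,7,8 already taken and all letters distinct, C+T≡Q (mod 10) forces Q=9 ⇒ Q=9.

Answer: C=7, H=5, I=0, J=4, Q=9, T=1, X=3, Y=2, Z=8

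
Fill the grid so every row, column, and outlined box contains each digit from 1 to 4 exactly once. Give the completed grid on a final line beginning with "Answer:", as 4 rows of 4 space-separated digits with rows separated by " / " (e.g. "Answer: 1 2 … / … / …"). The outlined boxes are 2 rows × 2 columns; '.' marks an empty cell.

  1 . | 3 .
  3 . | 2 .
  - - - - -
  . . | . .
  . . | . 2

Step 1. [r4c1∈{4}] r4c1 has the single candidate 4, so r4c1=4.
Step 2. [r4c3∈{1}] nothing but 1 survives at r4c3. So r4c3=1.
Step 3. [r1c4∈{4}] r1c4's peers cover all but 4, so r1c4=4.
Step 4. [r3c2∈{1,2,3}] in row 3, 1 fits only at r3c2, so r3c2=1.
Step 5. [r2c4∈{1}] only 1 remains possible at r2c4. So r2c4=1.
Step 6. [r2c2∈{4}] r2c2 has the single candidate 4. So r2c2=4.
Step 7. [r3c1∈{2}] r3c1 is down to just 2. So r3c1=2.
Step 8. [r3c4∈{3}] nothing but 3 survives at r3c4, so r3c4=3.
Step 9. [r3c3∈{4}] nothing but 4 survives at r3c3 ⇒ r3c3=4.
Step 10. [r1c2∈{2}] r1c2 has the single candidate 2 ⇒ r1c2=2.
Step 11. [r4c2∈{3}] nothing but 3 survives at r4c2 ⇒ r4c2=3.

Answer: 1 2 3 4 / 3 4 2 1 / 2 1 4 3 / 4 3 1 2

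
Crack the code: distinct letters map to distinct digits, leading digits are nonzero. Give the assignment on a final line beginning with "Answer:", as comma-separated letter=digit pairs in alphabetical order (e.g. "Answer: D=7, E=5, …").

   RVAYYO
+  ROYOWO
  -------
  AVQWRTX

Step 1. [col 1: O + O ≡ X (mod 10)] column 1 (O + O ≡ X (mod 10), carry-in 0) doesn't pin X yet; pick X=0 and continue, so X=0.
Step 2. [A] A is the leading digit of a 7-digit sum of two 6-digit numbers; the final carry is exactly 1 ⇒ A=1.
Step 3. [col 1: O + O ≡ X (mod 10)] from column 1 (X=0, carry-in 0, digits 0,1 already taken and all letters distinct): O must equal 5, so O=5.
Step 4. [col 2: Y + W ≡ T (mod 10)] column 2 (Y + W ≡ T (mod 10), carry-in 1) doesn't pin T yet; pick T=6 and continue ⇒ T=6.
Step 5. [col 2: Y + W ≡ T (mod 10)] column 2 (Y + W ≡ T (mod 10), carry-in 1) doesn't pin Y yet; pick Y=2 and continue. So Y=2.
Step 6. [col 2: Y + W ≡ T (mod 10)] column 2: given Y=2, T=6, carry-in 1, and digits 0,1,2,5,6 already taken and all letters distinct, Y+W≡T (mod 10) forces W=3, so W=3.
Step 7. [col 3: Y + O ≡ R (mod 10)] in column 3 we have Y+O≡R with carry-in 0; given Y=2, O=5 and digits 0,1,2,3,5,6 already taken and all letters distinct, that pins R to 7. So R=7.
Step 8. [col 5: V + O ≡ Q (mod 10)] several values work for Q in column 5 (V + O ≡ Q (mod 10), carry-in 0); try Q=9 ⇒ Q=9.
Step 9. [col 5: V + O ≡ Q (mod 10)] column 5: given O=5, Q=9, carry-in 0, and digits 0,1,2,3,5,6,7,9 already taken and all letters distinct, V+O≡Q (mod 10) forces V=4, so V=4.

Answer: A=1, O=5, Q=9, R=7, T=6, V=4, W=3, X=0, Y=2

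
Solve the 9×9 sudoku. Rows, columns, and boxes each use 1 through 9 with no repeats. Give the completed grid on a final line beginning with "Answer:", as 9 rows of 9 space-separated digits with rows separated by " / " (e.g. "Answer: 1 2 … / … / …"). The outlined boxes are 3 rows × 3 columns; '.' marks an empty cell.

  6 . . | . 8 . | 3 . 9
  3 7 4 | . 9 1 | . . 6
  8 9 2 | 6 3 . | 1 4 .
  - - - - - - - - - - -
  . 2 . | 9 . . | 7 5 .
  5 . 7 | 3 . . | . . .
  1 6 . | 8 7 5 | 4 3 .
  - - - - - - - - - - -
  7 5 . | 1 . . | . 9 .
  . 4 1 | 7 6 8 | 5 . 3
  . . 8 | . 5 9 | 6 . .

Step 1. [r8c8∈{2}] r8c8 is down to just 2 ⇒ r8c8=2.
Step 2. [r4c9∈{1,8}] r4c9 is the only open cell in row 4 admitting 8, so r4c9=8.
Step 3. [r7c9∈{4}] only 4 remains possible at r7c9, so r7c9=4.
Step 4. [r7c5∈{2}] r7c5 has the single candidate 2, so r7c5=2.
Step 5. [r5c6∈{2,4,6}] box 5 places 2 nowhere but r5c6 ⇒ r5c6=2.
Step 6. [r1c4∈{2,4,5}] row 1 places 2 nowhere but r1c4, so r1c4=2.
Step 7. [r5c9∈{1}] r5c9's peers cover all but 1. So r5c9=1.
Step 8. [r1c8∈{7}] only 7 remains possible at r1c8, so r1c8=7.
Step 9. [r5c5∈{4}] r5c5's peers cover all but 4, so r5c5=4.
Step 10. [r7c6∈{3}] nothing but 3 survives at r7c6. So r7c6=3.
Step 11. [r7c7∈{8}] only 8 remains possible at r7c7, so r7c7=8.
Step 12. [r4c3∈{3}] nothing but 3 survives at r4c3 ⇒ r4c3=3.
Step 13. [r5c8∈{6}] r5c8 is down to just 6, so r5c8=6.
Step 14. [r9c1∈{2}] r9c1 has the single candidate 2 ⇒ r9c1=2.
Step 15. [r9c8∈{1}] nothing but 1 survives at r9c8, so r9c8=1.
Step 16. [r1c3∈{5}] r1c3 has the single candidate 5. So r1c3=5.
Step 17. [r8c1∈{9}] only 9 remains possible at r8c1. So r8c1=9.
Step 18. [r9c9∈{7}] only 7 remains possible at r9c9 ⇒ r9c9=7.
Step 19. [r9c2∈{3}] nothing but 3 survives at r9c2 ⇒ r9c2=3.
Step 20. [r6c3∈{9}] r6c3 is down to just 9. So r6c3=9.
Step 21. [r2c4∈{5}] r2c4 has the single candidate 5. So r2c4=5.
Step 22. [r1c2∈{1}] nothing but 1 survives at r1c2. So r1c2=1.
Step 23. [r5c2∈{8}] only 8 remains possible at r5c2 ⇒ r5c2=8.
Step 24. [r4c6∈{6}] r4c6 has the single candidate 6 ⇒ r4c6=6.
Step 25. [r4c1∈{4}] r4c1 has the single candidate 4 ⇒ r4c1=4.
Step 26. [r7c3∈{6}] only 6 remains possible at r7c3, so r7c3=6.
Step 27. [r2c8∈{8}] only 8 remains possible at r2c8. So r2c8=8.
Step 28. [r2c7∈{2}] nothing but 2 survives at r2c7, so r2c7=2.
Step 29. [r1c6∈{4}] r1c6 has the single candidate 4, so r1c6=4.
Step 30. [r4c5∈{1}] nothing but 1 survives at r4c5, so r4c5=1.
Step 31. [r6c9∈{2}] r6c9 has the single candidate 2 ⇒ r6c9=2.
Step 32. [r3c9∈{5}] r3c9 has the single candidate 5. So r3c9=5.
Step 33. [r9c4∈{4}] r9c4 has the single candidate 4. So r9c4=4.
Step 34. [r3c6∈{7}] nothing but 7 survives at r3c6, so r3c6=7.
Step 35. [r5c7∈{9}] r5c7 has the single candidate 9. So r5c7=9.

Answer: 6 1 5 2 8 4 3 7 9 / 3 7 4 5 9 1 2 8 6 / 8 9 2 6 3 7 1 4 5 / 4 2 3 9 1 6 7 5 8 / 5 8 7 3 4 2 9 6 1 / 1 6 9 8 7 5 4 3 2 / 7 5 6 1 2 3 8 9 4 / 9 4 1 7 6 8 5 2 3 / 2 3 8 4 5 9 6 1 7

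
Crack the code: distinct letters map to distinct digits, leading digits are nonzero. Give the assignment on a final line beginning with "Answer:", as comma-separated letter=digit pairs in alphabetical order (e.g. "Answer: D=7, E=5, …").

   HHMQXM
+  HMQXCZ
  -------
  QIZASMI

Step 1. [Q] Q is the leading digit of a 7-digit sum of two 6-digit numbers; the final carry is exactly 1, so Q=1.
Step 2. [col 1: M + Z ≡ I (mod 10)] Z=9 is one option consistent with column 1 (M + Z ≡ I (mod 10), carry-in 0) — take it. So Z=9.
Step 3. [col 1: M + Z ≡ I (mod 10)] no forcing yet in column 1 (carry-in 0); I=2 is free and consistent — try it ⇒ I=2.
Step 4. [col 1: M + Z ≡ I (mod 10)] column 1: given Z=9, I=2, carry-in 0, and digits 1,2,9 already taken and all letters distinct, M+Z≡I (mod 10) forces M=3 ⇒ M=3.
Step 5. [col 2: X + C ≡ M (mod 10)] no forcing yet in column 2 (carry-in 1); C=4 is free and consistent — try it. So C=4.
Step 6. [col 2: X + C ≡ M (mod 10)] column 2: given C=4, M=3, carry-in 1, and digits 1,2,3,4,9 already taken and all letters distinct, X+C≡M (mod 10) forces X=8. So X=8.
Step 7. [col 3: Q + X ≡ S (mod 10)] in column 3 we have Q+X≡S with carry-in 1; given Q=1, X=8 and digits 1,2,3,4,8,9 already taken and all letters distinct, that pins S to 0 ⇒ S=0.
Step 8. [col 4: M + Q ≡ A (mod 10)] from column 4 (M=3, Q=1, carry-in 1, digits 0,1,2,3,4,8,9 already taken and all letters distinct): A must equal 5. So A=5.
Step 9. [col 5: H + M ≡ Z (mod 10)] from column 5 (M=3, Z=9, carry-in 0, digits 0,1,2,3,4,5,8,9 already taken and all letters distinct): H must equal 6 ⇒ H=6.

Answer: A=5, C=4, H=6, I=2, M=3, Q=1, S=0, X=8, Z=9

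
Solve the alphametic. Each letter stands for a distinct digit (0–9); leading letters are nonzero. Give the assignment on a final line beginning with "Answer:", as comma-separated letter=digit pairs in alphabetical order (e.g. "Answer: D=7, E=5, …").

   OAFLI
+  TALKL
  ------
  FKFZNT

Step 1. [F] the sum has 6 digits but both addends have 5; that extra leading digit F is the final carry, namely 1. So F=1.
Step 2. [col 1: I + L ≡ T (mod 10)] no forcing yet in column 1 (carry-in 0); L=8 is free and consistent — try it. So L=8.
Step 3. [col 1: I + L ≡ T (mod 10)] column 1 (I + L ≡ T (mod 10), carry-in 0) doesn't pin T yet; pick T=7 and continue, so T=7.
Step 4. [col 1: I + L ≡ T (mod 10)] column 1: given L=8, T=7, carry-in 0, and digits 1,7,8 already taken and all letters distinct, I+L≡T (mod 10) forces I=9, so I=9.
Step 5. [col 2: L + K ≡ N (mod 10)] several values work for K in column 2 (L + K ≡ N (mod 10), carry-in 1); try K=4. So K=4.
Step 6. [col 2: L + K ≡ N (mod 10)] in column 2 we have L+K≡N with carry-in 1; given L=8, K=4 and digits 1,4,7,8,9 already taken and all letters distinct, that pins N to 3, so N=3.
Step 7. [col 3: F + L ≡ Z (mod 10)] from column 3 (F=1, L=8, carry-in 1, digits 1,3,4,7,8,9 already taken and all letters distinct): Z must equal 0, so Z=0.
Step 8. [col 4: A + A ≡ F (mod 10)] in column 4 we have A+A≡F with carry-in 1; given F=1 and digits 0,1,3,4,7,8,9 already taken and all letters distinct, that pins A to 5 ⇒ A=5.
Step 9. [col 5: O + T ≡ K (mod 10)] from column 5 (T=7, K=4, carry-in 1, digits 0,1,3,4,5,7,8,9 already taken and all letters distinct): O must equal 6 ⇒ O=6.

Answer: A=5, F=1, I=9, K=4, L=8, N=3, O=6, T=7, Z=0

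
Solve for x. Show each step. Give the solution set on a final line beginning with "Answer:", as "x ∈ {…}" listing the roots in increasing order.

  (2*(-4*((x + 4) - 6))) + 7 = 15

Step 1. [(2*(-4*((x + 4) - 6))) + 7 = 15] subtract 7: x sits inside (… + 7). So sub: 2*(-4*((x + 4) - 6)) = 8.
Step 2. [2*(-4*((x + 4) - 6)) = 8] LHS = 2·(…); ÷2 both sides, so div: -4*((x + 4) - 6) = 4.
Step 3. [-4*((x + 4) - 6) = 4] -4 out front; divide by -4 ⇒ div: (x + 4) - 6 = -1.
Step 4. [(x + 4) - 6 = -1] add 6: x sits inside (… - 6). So sub: x + 4 = 5.
Step 5. [x + 4 = 5] the outer +4 inverts by subtracting 4 ⇒ sub: x = 1.

Answer: x ∈ {1}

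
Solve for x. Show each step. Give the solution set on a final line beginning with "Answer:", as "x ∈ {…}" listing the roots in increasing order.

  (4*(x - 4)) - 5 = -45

Step 1. [(4*(x - 4)) - 5 = -45] 5 comes off first (add 5). So sub: 4*(x - 4) = -40.
Step 2. [4*(x - 4) = -40] 4·(inner) — divide through by 4 ⇒ div: x - 4 = -10.
Step 3. [x - 4 = -10] 4 comes off first (add 4), so sub: x = -6.

Answer: x ∈ {-6}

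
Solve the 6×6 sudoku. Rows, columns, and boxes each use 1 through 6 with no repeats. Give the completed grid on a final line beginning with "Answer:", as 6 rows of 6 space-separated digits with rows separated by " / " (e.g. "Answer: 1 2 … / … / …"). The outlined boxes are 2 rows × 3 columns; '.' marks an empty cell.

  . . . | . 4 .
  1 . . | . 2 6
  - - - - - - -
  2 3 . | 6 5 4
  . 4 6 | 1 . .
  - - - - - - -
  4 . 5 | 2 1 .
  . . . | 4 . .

Step 1. [r5c6∈{3}] nothing but 3 survives at r5c6. So r5c6=3.
Step 2. [r2c2∈{5}] nothing but 5 survives at r2c2, so r2c2=5.
Step 3. [r6c2∈{1,2,6}] across col 2, 1 lands solely at r6c2. So r6c2=1.
Step 4. [r1c4∈{3,5}] across col 4, 5 lands solely at r1c4 ⇒ r1c4=5.
Step 5. [r6c3∈{2,3}] 2 has one home in row 6: r6c3. So r6c3=2.
Step 6. [r5c2∈{6}] r5c2 has the single candidate 6, so r5c2=6.
Step 7. [r1c3∈{3}] only 3 remains possible at r1c3, so r1c3=3.
Step 8. [r2c3∈{4}] r2c3's peers cover all but 4. So r2c3=4.
Step 9. [r1c1∈{6}] only 6 remains possible at r1c1, so r1c1=6.
Step 10. [r2c4∈{3}] r2c4 is down to just 3 ⇒ r2c4=3.
Step 11. [r4c6∈{2}] r4c6 has the single candidate 2, so r4c6=2.
Step 12. [r3c3∈{1}] nothing but 1 survives at r3c3. So r3c3=1.
Step 13. [r1c6∈{1}] r1c6 is down to just 1 ⇒ r1c6=1.
Step 14. [r4c1∈{5}] r4c1's peers cover all but 5, so r4c1=5.
Step 15. [r6c5∈{6}] r6c5's peers cover all but 6. So r6c5=6.
Step 16. [r6c1∈{3}] r6c1 is down to just 3, so r6c1=3.
Step 17. [r1c2∈{2}] nothing but 2 survives at r1c2 ⇒ r1c2=2.
Step 18. [r4c5∈{3}] r4c5's peers cover all but 3, so r4c5=3.
Step 19. [r6c6∈{5}] r6c6's peers cover all but 5. So r6c6=5.

Answer: 6 2 3 5 4 1 / 1 5 4 3 2 6 / 2 3 1 6 5 4 / 5 4 6 1 3 2 / 4 6 5 2 1 3 / 3 1 2 4 6 5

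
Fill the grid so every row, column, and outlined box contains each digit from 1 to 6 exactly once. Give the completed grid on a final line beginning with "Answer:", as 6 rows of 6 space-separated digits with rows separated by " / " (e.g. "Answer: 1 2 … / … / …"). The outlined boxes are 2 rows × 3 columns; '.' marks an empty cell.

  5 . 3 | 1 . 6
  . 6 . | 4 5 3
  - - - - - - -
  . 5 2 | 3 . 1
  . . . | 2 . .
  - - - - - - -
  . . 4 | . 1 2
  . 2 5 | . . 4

Step 1. [r4c3∈{1,6}] 6 has one home in col 3: r4c3. So r4c3=6.
Step 2. [r6c1∈{1,3,6}] in row 6, 1 fits only at r6c1 ⇒ r6c1=1.
Step 3. [r4c5∈{4}] nothing but 4 survives at r4c5 ⇒ r4c5=4.
Step 4. [r5c1∈{3,6}] 6 has one home in col 1: r5c1 ⇒ r5c1=6.
Step 5. [r5c2∈{3}] r5c2 is down to just 3, so r5c2=3.
Step 6. [r3c5∈{6}] r3c5 is down to just 6, so r3c5=6.
Step 7. [r2c3∈{1}] r2c3 is down to just 1. So r2c3=1.
Step 8. [r4c6∈{5}] r4c6's peers cover all but 5 ⇒ r4c6=5.
Step 9. [r1c5∈{2}] r1c5's peers cover all but 2. So r1c5=2.
Step 10. [r4c2∈{1}] r4c2 has the single candidate 1. So r4c2=1.
Step 11. [r3c1∈{4}] r3c1 is down to just 4, so r3c1=4.
Step 12. [r2c1∈{2}] r2c1's peers cover all but 2. So r2c1=2.
Step 13. [r6c4∈{6}] nothing but 6 survives at r6c4 ⇒ r6c4=6.
Step 14. [r5c4∈{5}] only 5 remains possible at r5c4. So r5c4=5.
Step 15. [r6c5∈{3}] nothing but 3 survives at r6c5 ⇒ r6c5=3.
Step 16. [r4c1∈{3}] r4c1 is down to just 3. So r4c1=3.
Step 17. [r1c2∈{4}] r1c2 has the single candidate 4. So r1c2=4.

Answer: 5 4 3 1 2 6 / 2 6 1 4 5 3 / 4 5 2 3 6 1 / 3 1 6 2 4 5 / 6 3 4 5 1 2 / 1 2 5 6 3 4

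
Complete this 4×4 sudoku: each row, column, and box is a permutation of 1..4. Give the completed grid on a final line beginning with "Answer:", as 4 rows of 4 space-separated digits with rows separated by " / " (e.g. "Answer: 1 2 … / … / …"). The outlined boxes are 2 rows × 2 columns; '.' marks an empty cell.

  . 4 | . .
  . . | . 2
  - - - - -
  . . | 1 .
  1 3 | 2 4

Step 1. [r1c3∈{3}] r1c3 has the single candidate 3 ⇒ r1c3=3.
Step 2. [r3c2∈{2}] nothing but 2 survives at r3c2, so r3c2=2.
Step 3. [r3c1∈{4}] r3c1's peers cover all but 4 ⇒ r3c1=4.
Step 4. [r2c3∈{4}] r2c3 is down to just 4. So r2c3=4.
Step 5. [r3c4∈{3}] nothing but 3 survives at r3c4, so r3c4=3.
Step 6. [r2c2∈{1}] r2c2 has the single candidate 1. So r2c2=1.
Step 7. [r2c1∈{3}] only 3 remains possible at r2c1 ⇒ r2c1=3.
Step 8. [r1c1∈{2}] r1c1 is down to just 2 ⇒ r1c1=2.
Step 9. [r1c4∈{1}] r1c4 is down to just 1, so r1c4=1.

Answer: 2 4 3 1 / 3 1 4 2 / 4 2 1 3 / 1 3 2 4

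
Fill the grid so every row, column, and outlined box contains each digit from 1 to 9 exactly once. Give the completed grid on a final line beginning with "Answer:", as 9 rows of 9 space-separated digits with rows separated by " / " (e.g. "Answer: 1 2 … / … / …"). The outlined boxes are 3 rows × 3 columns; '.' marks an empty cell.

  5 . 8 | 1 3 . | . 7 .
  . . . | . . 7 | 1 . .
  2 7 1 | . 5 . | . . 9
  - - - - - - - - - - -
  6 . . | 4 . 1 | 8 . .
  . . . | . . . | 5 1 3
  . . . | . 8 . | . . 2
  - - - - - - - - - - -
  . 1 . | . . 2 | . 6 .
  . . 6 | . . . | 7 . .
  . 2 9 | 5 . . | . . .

Step 1. [r6c7∈{4,6,9}] across box 6, 6 lands solely at r6c7, so r6c7=6.
Step 2. [r6c8∈{4,9}] box 6 places 4 nowhere but r6c8 ⇒ r6c8=4.
Step 3. [r8c8∈{2,3,5,8,9}] r8c8 is the only open cell in row 8 admitting 2, so r8c8=2.
Step 4. [r6c6∈{3,5,9}] r6c6 is the only open cell in col 6 admitting 5 ⇒ r6c6=5.
Step 5. [r6c4∈{3,7,9}] across box 5, 3 lands solely at r6c4. So r6c4=3.
Step 6. [r6c2∈{9}] r6c2 is down to just 9. So r6c2=9.
Step 7. [r1c6∈{4,6,9}] across row 1, 9 lands solely at r1c6 ⇒ r1c6=9.
Step 8. [r6c3∈{7}] only 7 remains possible at r6c3. So r6c3=7.
Step 9. [r5c6∈{6}] only 6 remains possible at r5c6, so r5c6=6.
Step 10. [r9c5∈{1,4,6,7}] in row 9, 6 fits only at r9c5. So r9c5=6.
Step 11. [r7c7∈{3,4,9}] across col 7, 9 lands solely at r7c7, so r7c7=9.
Step 12. [r9c1∈{3,4,7,8}] across row 9, 7 lands solely at r9c1 ⇒ r9c1=7.
Step 13. [r9c9∈{1,4,8}] in row 9, 1 fits only at r9c9. So r9c9=1.
Step 14. [r2c8∈{3,5,8}] 5 has one home in col 8: r2c8 ⇒ r2c8=5.
Step 15. [r2c1∈{3,4,9}] in row 2, 9 fits only at r2c1 ⇒ r2c1=9.
Step 16. [r8c5∈{1,4,9}] 1 has one home in row 8: r8c5 ⇒ r8c5=1.
Step 17. [r3c4∈{6,8}] r3c4 is the only open cell in row 3 admitting 6 ⇒ r3c4=6.
Step 18. [r8c4∈{8,9}] row 8 places 9 nowhere but r8c4, so r8c4=9.
Step 19. [r5c5∈{2,7,9}] in row 5, 9 fits only at r5c5. So r5c5=9.
Step 20. [r5c4∈{2,7}] 7 has one home in row 5: r5c4 ⇒ r5c4=7.
Step 21. [r7c4∈{8}] nothing but 8 survives at r7c4, so r7c4=8.
Step 22. [r2c9∈{4,6,8}] across row 2, 8 lands solely at r2c9. So r2c9=8.
Step 23. [r2c2∈{3,4,6}] 6 has one home in row 2: r2c2 ⇒ r2c2=6.
Step 24. [r1c2∈{4}] r1c2 is down to just 4 ⇒ r1c2=4.
Step 25. [r3c7∈{3,4}] across box 3, 4 lands solely at r3c7. So r3c7=4.
Step 26. [r9c6∈{3,4}] across row 9, 4 lands solely at r9c6 ⇒ r9c6=4.
Step 27. [r5c3∈{2,4}] across row 5, 2 lands solely at r5c3, so r5c3=2.
Step 28. [r7c3∈{3,4,5}] across col 3, 4 lands solely at r7c3 ⇒ r7c3=4.
Step 29. [r8c2∈{3,5,8}] box 7 places 5 nowhere but r8c2. So r8c2=5.
Step 30. [r8c1∈{3,8}] in row 8, 8 fits only at r8c1. So r8c1=8.
Step 31. [r2c5∈{2,4}] in row 2, 4 fits only at r2c5, so r2c5=4.
Step 32. [r9c8∈{3,8}] in row 9, 8 fits only at r9c8, so r9c8=8.
Step 33. [r4c3∈{3,5}] across row 4, 5 lands solely at r4c3, so r4c3=5.
Step 34. [r4c9∈{7}] r4c9's peers cover all but 7. So r4c9=7.
Step 35. [r5c1∈{4}] r5c1's peers cover all but 4 ⇒ r5c1=4.
Step 36. [r8c9∈{4}] r8c9 is down to just 4. So r8c9=4.
Step 37. [r4c8∈{9}] r4c8's peers cover all but 9. So r4c8=9.
Step 38. [r7c5∈{7}] r7c5 is down to just 7 ⇒ r7c5=7.
Step 39. [r4c5∈{2}] nothing but 2 survives at r4c5, so r4c5=2.
Step 40. [r1c9∈{6}] r1c9's peers cover all but 6 ⇒ r1c9=6.
Step 41. [r7c9∈{5}] r7c9's peers cover all but 5, so r7c9=5.
Step 42. [r9c7∈{3}] r9c7 has the single candidate 3 ⇒ r9c7=3.
Step 43. [r4c2∈{3}] nothing but 3 survives at r4c2, so r4c2=3.
Step 44. [r6c1∈{1}] r6c1 is down to just 1. So r6c1=1.
Step 45. [r3c8∈{3}] only 3 remains possible at r3c8 ⇒ r3c8=3.
Step 46. [r8c6∈{3}] nothing but 3 survives at r8c6. So r8c6=3.
Step 47. [r1c7∈{2}] only 2 remains possible at r1c7 ⇒ r1c7=2.
Step 48. [r2c3∈{3}] r2c3 is down to just 3, so r2c3=3.
Step 49. [r2c4∈{2}] r2c4 has the single candidate 2, so r2c4=2.
Step 50. [r3c6∈{8}] r3c6 is down to just 8, so r3c6=8.
Step 51. [r7c1∈{3}] nothing but 3 survives at r7c1 ⇒ r7c1=3.
Step 52. [r5c2∈{8}] r5c2 has the single candidate 8. So r5c2=8.

Answer: 5 4 8 1 3 9 2 7 6 / 9 6 3 2 4 7 1 5 8 / 2 7 1 6 5 8 4 3 9 / 6 3 5 4 2 1 8 9 7 / 4 8 2 7 9 6 5 1 3 / 1 9 7 3 8 5 6 4 2 / 3 1 4 8 7 2 9 6 5 / 8 5 6 9 1 3 7 2 4 / 7 2 9 5 6 4 3 8 1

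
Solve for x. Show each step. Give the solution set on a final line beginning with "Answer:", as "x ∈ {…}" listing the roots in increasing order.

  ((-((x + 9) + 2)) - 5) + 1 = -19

Step 1. [((-((x + 9) + 2)) - 5) + 1 = -19] peel the +1: subtract 1 from each side, so sub: (-((x + 9) + 2)) - 5 = -20.
Step 2. [(-((x + 9) + 2)) - 5 = -20] peel the -5: add 5 from each side, so sub: -((x + 9) + 2) = -15.
Step 3. [-((x + 9) + 2) = -15] LHS negated; negate both sides. So neg: (x + 9) + 2 = 15.
Step 4. [(x + 9) + 2 = 15] subtract 2: x sits inside (… + 2) ⇒ sub: x + 9 = 13.
Step 5. [x + 9 = 13] peel the +9: subtract 9 from each side, so sub: x = 4.

Answer: x ∈ {4}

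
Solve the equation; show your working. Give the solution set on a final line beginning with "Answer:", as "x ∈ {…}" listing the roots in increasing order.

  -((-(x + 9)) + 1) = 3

Step 1. [-((-(x + 9)) + 1) = 3] flip signs both sides, so neg: (-(x + 9)) + 1 = -3.
Step 2. [(-(x + 9)) + 1 = -3] subtract 1: x sits inside (… + 1) ⇒ sub: -(x + 9) = -4.
Step 3. [-(x + 9) = -4] leading − — multiply by −1, so neg: x + 9 = 4.
Step 4. [x + 9 = 4] subtract 9: x sits inside (… + 9). So sub: x = -5.

Answer: x ∈ {-5}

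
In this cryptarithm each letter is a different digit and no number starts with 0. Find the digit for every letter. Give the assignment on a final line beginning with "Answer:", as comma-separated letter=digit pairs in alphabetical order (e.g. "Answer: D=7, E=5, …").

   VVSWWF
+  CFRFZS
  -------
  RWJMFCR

Step 1. [col 1: F + S ≡ R (mod 10)] several values work for F in column 1 (F + S ≡ R (mod 10), carry-in 0); try F=3 ⇒ F=3.
Step 2. [col 1: F + S ≡ R (mod 10)] S=8 is one option consistent with column 1 (F + S ≡ R (mod 10), carry-in 0) — take it ⇒ S=8.
Step 3. [col 1: F + S ≡ R (mod 10)] in column 1 we have F+S≡R with carry-in 0; given F=3, S=8 and digits 3,8 already taken and all letters distinct, that pins R to 1. So R=1.
Step 4. [col 2: W + Z ≡ C (mod 10)] no forcing yet in column 2 (carry-in 1); W=0 is free and consistent — try it, so W=0.
Step 5. [col 2: W + Z ≡ C (mod 10)] C=6 is one option consistent with column 2 (W + Z ≡ C (mod 10), carry-in 1) — take it. So C=6.
Step 6. [col 2: W + Z ≡ C (mod 10)] column 2 reads W+Z+carry(1)=C with W=0, C=6; with digits 0,1,3,6,8 already taken and all letters distinct, the only value for Z is 5 ⇒ Z=5.
Step 7. [col 4: S + R ≡ M (mod 10)] column 4: given S=8, R=1, carry-in 0, and digits 0,1,3,5,6,8 already taken and all letters distinct, S+R≡M (mod 10) forces M=9, so M=9.
Step 8. [col 5: V + F ≡ J (mod 10)] column 5: given F=3, carry-in 0, and digits 0,1,3,5,6,8,9 already taken and all letters distinct, V+F≡J (mod 10) forces V=4, so V=4.
Step 9. [col 5: V + F ≡ J (mod 10)] in column 5 we have V+F≡J with carry-in 0; given V=4, F=3 and digits 0,1,3,4,5,6,8,9 already taken and all letters distinct, that pins J to 7 ⇒ J=7.

Answer: C=6, F=3, J=7, M=9, R=1, S=8, V=4, W=0, Z=5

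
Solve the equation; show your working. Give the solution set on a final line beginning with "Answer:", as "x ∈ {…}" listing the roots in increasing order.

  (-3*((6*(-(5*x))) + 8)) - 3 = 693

Step 1. [(-3*((6*(-(5*x))) + 8)) - 3 = 693] add 3: x sits inside (… - 3). So sub: -3*((6*(-(5*x))) + 8) = 696.
Step 2. [-3*((6*(-(5*x))) + 8) = 696] divide by the outer -3. So div: (6*(-(5*x))) + 8 = -232.
Step 3. [(6*(-(5*x))) + 8 = -232] 8 comes off first (subtract 8) ⇒ sub: 6*(-(5*x)) = -240.
Step 4. [6*(-(5*x)) = -240] divide by the outer 6. So div: -(5*x) = -40.
Step 5. [-(5*x) = -40] flip signs both sides, so neg: 5*x = 40.
Step 6. [5*x = 40] LHS = 5·(…); ÷5 both sides. So div: x = 8.

Answer: x ∈ {8}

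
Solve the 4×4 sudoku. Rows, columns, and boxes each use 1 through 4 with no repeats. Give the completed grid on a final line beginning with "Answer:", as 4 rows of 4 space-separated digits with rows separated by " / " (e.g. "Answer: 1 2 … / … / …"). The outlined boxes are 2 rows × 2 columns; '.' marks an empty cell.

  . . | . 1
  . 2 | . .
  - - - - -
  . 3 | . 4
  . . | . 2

Step 1. [r4c2∈{1,4}] col 2 places 1 nowhere but r4c2. So r4c2=1.
Step 2. [r1c2∈{4}] r1c2 is down to just 4 ⇒ r1c2=4.
Step 3. [r2c4∈{3}] r2c4's peers cover all but 3 ⇒ r2c4=3.
Step 4. [r4c3∈{3}] r4c3 has the single candidate 3. So r4c3=3.
Step 5. [r1c1∈{3}] r1c1's peers cover all but 3, so r1c1=3.
Step 6. [r3c3∈{1}] only 1 remains possible at r3c3 ⇒ r3c3=1.
Step 7. [r2c3∈{4}] r2c3's peers cover all but 4, so r2c3=4.
Step 8. [r1c3∈{2}] r1c3 has the single candidate 2, so r1c3=2.
Step 9. [r4c1∈{4}] r4c1 is down to just 4. So r4c1=4.
Step 10. [r2c1∈{1}] only 1 remains possible at r2c1 ⇒ r2c1=1.
Step 11. [r3c1∈{2}] only 2 remains possible at r3c1 ⇒ r3c1=2.

Answer: 3 4 2 1 / 1 2 4 3 / 2 3 1 4 / 4 1 3 2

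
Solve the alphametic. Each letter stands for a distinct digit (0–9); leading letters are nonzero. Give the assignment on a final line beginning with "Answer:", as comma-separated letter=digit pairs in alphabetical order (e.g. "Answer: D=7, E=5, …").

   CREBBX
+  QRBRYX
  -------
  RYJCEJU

Step 1. [col 1: X + X ≡ U (mod 10)] no forcing yet in column 1 (carry-in 0); X=3 is free and consistent — try it ⇒ X=3.
Step 2. [R] adding two 6-digit numbers gives at most 6+1 digits, and here it does — R is that final carry and must be 1 ⇒ R=1.
Step 3. [col 1: X + X ≡ U (mod 10)] column 1: given X=3, carry-in 0, and digits 1,3 already taken and all letters distinct, X+X≡U (mod 10) forces U=6, so U=6.
Step 4. [col 2: B + Y ≡ J (mod 10)] column 2 (B + Y ≡ J (mod 10), carry-in 0) doesn't pin J yet; pick J=2 and continue. So J=2.
Step 5. [col 2: B + Y ≡ J (mod 10)] no forcing yet in column 2 (carry-in 0); B=8 is free and consistent — try it ⇒ B=8.
Step 6. [col 2: B + Y ≡ J (mod 10)] in column 2 we have B+Y≡J with carry-in 0; given B=8, J=2 and digits 1,2,3,6,8 already taken and all letters distinct, that pins Y to 4 ⇒ Y=4.
Step 7. [col 3: B + R ≡ E (mod 10)] column 3: given B=8, R=1, carry-in 1, and digits 1,2,3,4,6,8 already taken and all letters distinct, B+R≡E (mod 10) forces E=0 ⇒ E=0.
Step 8. [col 4: E + B ≡ C (mod 10)] column 4: given E=0, B=8, carry-in 1, and digits 0,1,2,3,4,6,8 already taken and all letters distinct, E+B≡C (mod 10) forces C=9, so C=9.
Step 9. [col 6: C + Q ≡ Y (mod 10)] from column 6 (C=9, Y=4, carry-in 0, digits 0,1,2,3,4,6,8,9 already taken and all letters distinct): Q must equal 5 ⇒ Q=5.

Answer: B=8, C=9, E=0, J=2, Q=5, R=1, U=6, X=3, Y=4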